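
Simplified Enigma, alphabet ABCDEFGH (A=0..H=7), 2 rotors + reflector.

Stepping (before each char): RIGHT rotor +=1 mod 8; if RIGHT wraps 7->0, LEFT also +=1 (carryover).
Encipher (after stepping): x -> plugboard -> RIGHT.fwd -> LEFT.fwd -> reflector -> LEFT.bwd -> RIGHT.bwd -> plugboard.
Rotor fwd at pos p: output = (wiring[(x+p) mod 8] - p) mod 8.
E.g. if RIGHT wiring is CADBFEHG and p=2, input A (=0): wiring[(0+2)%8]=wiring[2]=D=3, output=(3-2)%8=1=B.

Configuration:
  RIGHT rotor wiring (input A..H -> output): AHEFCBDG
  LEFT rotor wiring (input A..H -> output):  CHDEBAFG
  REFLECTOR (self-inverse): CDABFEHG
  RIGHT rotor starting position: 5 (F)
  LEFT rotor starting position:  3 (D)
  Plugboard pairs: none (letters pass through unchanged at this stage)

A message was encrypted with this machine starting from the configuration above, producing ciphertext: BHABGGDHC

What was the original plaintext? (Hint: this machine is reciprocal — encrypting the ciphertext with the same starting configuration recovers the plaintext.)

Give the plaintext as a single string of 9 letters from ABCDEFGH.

Char 1 ('B'): step: R->6, L=3; B->plug->B->R->A->L->B->refl->D->L'->E->R'->G->plug->G
Char 2 ('H'): step: R->7, L=3; H->plug->H->R->E->L->D->refl->B->L'->A->R'->C->plug->C
Char 3 ('A'): step: R->0, L->4 (L advanced); A->plug->A->R->A->L->F->refl->E->L'->B->R'->F->plug->F
Char 4 ('B'): step: R->1, L=4; B->plug->B->R->D->L->C->refl->A->L'->H->R'->H->plug->H
Char 5 ('G'): step: R->2, L=4; G->plug->G->R->G->L->H->refl->G->L'->E->R'->F->plug->F
Char 6 ('G'): step: R->3, L=4; G->plug->G->R->E->L->G->refl->H->L'->G->R'->C->plug->C
Char 7 ('D'): step: R->4, L=4; D->plug->D->R->C->L->B->refl->D->L'->F->R'->B->plug->B
Char 8 ('H'): step: R->5, L=4; H->plug->H->R->F->L->D->refl->B->L'->C->R'->E->plug->E
Char 9 ('C'): step: R->6, L=4; C->plug->C->R->C->L->B->refl->D->L'->F->R'->A->plug->A

Answer: GCFHFCBEA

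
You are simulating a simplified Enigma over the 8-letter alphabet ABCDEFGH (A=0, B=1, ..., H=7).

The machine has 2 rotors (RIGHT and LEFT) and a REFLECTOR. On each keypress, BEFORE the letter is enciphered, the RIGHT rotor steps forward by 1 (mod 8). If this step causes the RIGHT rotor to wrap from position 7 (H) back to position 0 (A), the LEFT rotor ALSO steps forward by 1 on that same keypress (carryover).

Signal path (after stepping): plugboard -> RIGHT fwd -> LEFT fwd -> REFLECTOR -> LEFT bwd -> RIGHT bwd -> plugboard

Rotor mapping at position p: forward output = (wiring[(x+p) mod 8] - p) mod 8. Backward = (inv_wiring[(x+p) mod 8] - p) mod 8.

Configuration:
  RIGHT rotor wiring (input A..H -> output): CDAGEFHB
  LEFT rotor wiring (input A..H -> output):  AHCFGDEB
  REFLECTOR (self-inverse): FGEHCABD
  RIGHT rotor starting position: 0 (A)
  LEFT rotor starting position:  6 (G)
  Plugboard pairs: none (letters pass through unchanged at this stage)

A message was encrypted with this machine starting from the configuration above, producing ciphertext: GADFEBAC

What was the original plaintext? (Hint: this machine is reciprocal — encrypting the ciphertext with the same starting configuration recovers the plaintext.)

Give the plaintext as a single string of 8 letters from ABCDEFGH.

Answer: DFCEHFCD

Derivation:
Char 1 ('G'): step: R->1, L=6; G->plug->G->R->A->L->G->refl->B->L'->D->R'->D->plug->D
Char 2 ('A'): step: R->2, L=6; A->plug->A->R->G->L->A->refl->F->L'->H->R'->F->plug->F
Char 3 ('D'): step: R->3, L=6; D->plug->D->R->E->L->E->refl->C->L'->C->R'->C->plug->C
Char 4 ('F'): step: R->4, L=6; F->plug->F->R->H->L->F->refl->A->L'->G->R'->E->plug->E
Char 5 ('E'): step: R->5, L=6; E->plug->E->R->G->L->A->refl->F->L'->H->R'->H->plug->H
Char 6 ('B'): step: R->6, L=6; B->plug->B->R->D->L->B->refl->G->L'->A->R'->F->plug->F
Char 7 ('A'): step: R->7, L=6; A->plug->A->R->C->L->C->refl->E->L'->E->R'->C->plug->C
Char 8 ('C'): step: R->0, L->7 (L advanced); C->plug->C->R->A->L->C->refl->E->L'->G->R'->D->plug->D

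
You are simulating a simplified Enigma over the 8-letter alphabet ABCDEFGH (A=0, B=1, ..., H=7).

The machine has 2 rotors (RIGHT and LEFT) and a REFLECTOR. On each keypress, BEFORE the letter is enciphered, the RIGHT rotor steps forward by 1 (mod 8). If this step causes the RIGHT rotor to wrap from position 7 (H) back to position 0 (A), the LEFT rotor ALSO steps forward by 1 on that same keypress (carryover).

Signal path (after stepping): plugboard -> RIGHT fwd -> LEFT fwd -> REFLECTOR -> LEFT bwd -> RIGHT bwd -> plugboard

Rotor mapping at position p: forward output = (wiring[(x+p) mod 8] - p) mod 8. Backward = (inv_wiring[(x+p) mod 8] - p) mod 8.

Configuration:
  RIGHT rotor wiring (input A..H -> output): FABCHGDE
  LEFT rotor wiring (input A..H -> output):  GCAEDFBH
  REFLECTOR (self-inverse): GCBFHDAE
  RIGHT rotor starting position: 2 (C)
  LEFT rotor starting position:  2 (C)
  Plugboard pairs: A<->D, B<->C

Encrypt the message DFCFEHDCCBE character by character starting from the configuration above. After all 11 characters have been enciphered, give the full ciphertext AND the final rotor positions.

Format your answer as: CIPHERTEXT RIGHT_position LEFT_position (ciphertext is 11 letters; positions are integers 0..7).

Char 1 ('D'): step: R->3, L=2; D->plug->A->R->H->L->A->refl->G->L'->A->R'->D->plug->A
Char 2 ('F'): step: R->4, L=2; F->plug->F->R->E->L->H->refl->E->L'->G->R'->H->plug->H
Char 3 ('C'): step: R->5, L=2; C->plug->B->R->G->L->E->refl->H->L'->E->R'->F->plug->F
Char 4 ('F'): step: R->6, L=2; F->plug->F->R->E->L->H->refl->E->L'->G->R'->B->plug->C
Char 5 ('E'): step: R->7, L=2; E->plug->E->R->D->L->D->refl->F->L'->F->R'->A->plug->D
Char 6 ('H'): step: R->0, L->3 (L advanced); H->plug->H->R->E->L->E->refl->H->L'->G->R'->F->plug->F
Char 7 ('D'): step: R->1, L=3; D->plug->A->R->H->L->F->refl->D->L'->F->R'->E->plug->E
Char 8 ('C'): step: R->2, L=3; C->plug->B->R->A->L->B->refl->C->L'->C->R'->F->plug->F
Char 9 ('C'): step: R->3, L=3; C->plug->B->R->E->L->E->refl->H->L'->G->R'->H->plug->H
Char 10 ('B'): step: R->4, L=3; B->plug->C->R->H->L->F->refl->D->L'->F->R'->G->plug->G
Char 11 ('E'): step: R->5, L=3; E->plug->E->R->D->L->G->refl->A->L'->B->R'->A->plug->D
Final: ciphertext=AHFCDFEFHGD, RIGHT=5, LEFT=3

Answer: AHFCDFEFHGD 5 3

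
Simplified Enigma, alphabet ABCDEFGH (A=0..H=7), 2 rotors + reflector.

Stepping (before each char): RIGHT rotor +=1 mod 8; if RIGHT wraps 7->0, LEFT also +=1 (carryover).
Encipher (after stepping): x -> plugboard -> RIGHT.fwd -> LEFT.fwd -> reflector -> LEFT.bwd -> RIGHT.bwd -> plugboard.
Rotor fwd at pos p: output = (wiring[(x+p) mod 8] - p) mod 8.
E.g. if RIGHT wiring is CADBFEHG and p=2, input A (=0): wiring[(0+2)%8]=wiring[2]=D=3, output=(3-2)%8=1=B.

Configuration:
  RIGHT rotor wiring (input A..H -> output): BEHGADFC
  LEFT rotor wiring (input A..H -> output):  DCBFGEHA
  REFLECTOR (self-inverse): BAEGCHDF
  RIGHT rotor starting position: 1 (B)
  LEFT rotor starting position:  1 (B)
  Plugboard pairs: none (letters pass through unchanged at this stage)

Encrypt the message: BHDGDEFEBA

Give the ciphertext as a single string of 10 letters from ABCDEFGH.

Answer: ABGBCBHAFD

Derivation:
Char 1 ('B'): step: R->2, L=1; B->plug->B->R->E->L->D->refl->G->L'->F->R'->A->plug->A
Char 2 ('H'): step: R->3, L=1; H->plug->H->R->E->L->D->refl->G->L'->F->R'->B->plug->B
Char 3 ('D'): step: R->4, L=1; D->plug->D->R->G->L->H->refl->F->L'->D->R'->G->plug->G
Char 4 ('G'): step: R->5, L=1; G->plug->G->R->B->L->A->refl->B->L'->A->R'->B->plug->B
Char 5 ('D'): step: R->6, L=1; D->plug->D->R->G->L->H->refl->F->L'->D->R'->C->plug->C
Char 6 ('E'): step: R->7, L=1; E->plug->E->R->H->L->C->refl->E->L'->C->R'->B->plug->B
Char 7 ('F'): step: R->0, L->2 (L advanced); F->plug->F->R->D->L->C->refl->E->L'->C->R'->H->plug->H
Char 8 ('E'): step: R->1, L=2; E->plug->E->R->C->L->E->refl->C->L'->D->R'->A->plug->A
Char 9 ('B'): step: R->2, L=2; B->plug->B->R->E->L->F->refl->H->L'->A->R'->F->plug->F
Char 10 ('A'): step: R->3, L=2; A->plug->A->R->D->L->C->refl->E->L'->C->R'->D->plug->D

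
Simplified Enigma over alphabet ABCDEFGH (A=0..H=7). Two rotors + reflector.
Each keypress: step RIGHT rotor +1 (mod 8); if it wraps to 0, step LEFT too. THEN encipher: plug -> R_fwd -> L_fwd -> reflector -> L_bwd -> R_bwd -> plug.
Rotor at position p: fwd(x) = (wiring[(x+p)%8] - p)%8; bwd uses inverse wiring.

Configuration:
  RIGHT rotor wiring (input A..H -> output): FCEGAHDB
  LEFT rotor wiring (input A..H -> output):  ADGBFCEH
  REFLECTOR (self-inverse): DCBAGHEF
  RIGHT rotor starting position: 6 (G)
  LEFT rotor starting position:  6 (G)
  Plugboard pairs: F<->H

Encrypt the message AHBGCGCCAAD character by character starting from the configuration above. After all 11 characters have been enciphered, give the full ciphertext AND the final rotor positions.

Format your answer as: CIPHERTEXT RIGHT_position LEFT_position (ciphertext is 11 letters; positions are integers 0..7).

Char 1 ('A'): step: R->7, L=6; A->plug->A->R->C->L->C->refl->B->L'->B->R'->F->plug->H
Char 2 ('H'): step: R->0, L->7 (L advanced); H->plug->F->R->H->L->F->refl->H->L'->D->R'->G->plug->G
Char 3 ('B'): step: R->1, L=7; B->plug->B->R->D->L->H->refl->F->L'->H->R'->D->plug->D
Char 4 ('G'): step: R->2, L=7; G->plug->G->R->D->L->H->refl->F->L'->H->R'->F->plug->H
Char 5 ('C'): step: R->3, L=7; C->plug->C->R->E->L->C->refl->B->L'->B->R'->H->plug->F
Char 6 ('G'): step: R->4, L=7; G->plug->G->R->A->L->A->refl->D->L'->G->R'->F->plug->H
Char 7 ('C'): step: R->5, L=7; C->plug->C->R->E->L->C->refl->B->L'->B->R'->G->plug->G
Char 8 ('C'): step: R->6, L=7; C->plug->C->R->H->L->F->refl->H->L'->D->R'->B->plug->B
Char 9 ('A'): step: R->7, L=7; A->plug->A->R->C->L->E->refl->G->L'->F->R'->D->plug->D
Char 10 ('A'): step: R->0, L->0 (L advanced); A->plug->A->R->F->L->C->refl->B->L'->D->R'->G->plug->G
Char 11 ('D'): step: R->1, L=0; D->plug->D->R->H->L->H->refl->F->L'->E->R'->H->plug->F
Final: ciphertext=HGDHFHGBDGF, RIGHT=1, LEFT=0

Answer: HGDHFHGBDGF 1 0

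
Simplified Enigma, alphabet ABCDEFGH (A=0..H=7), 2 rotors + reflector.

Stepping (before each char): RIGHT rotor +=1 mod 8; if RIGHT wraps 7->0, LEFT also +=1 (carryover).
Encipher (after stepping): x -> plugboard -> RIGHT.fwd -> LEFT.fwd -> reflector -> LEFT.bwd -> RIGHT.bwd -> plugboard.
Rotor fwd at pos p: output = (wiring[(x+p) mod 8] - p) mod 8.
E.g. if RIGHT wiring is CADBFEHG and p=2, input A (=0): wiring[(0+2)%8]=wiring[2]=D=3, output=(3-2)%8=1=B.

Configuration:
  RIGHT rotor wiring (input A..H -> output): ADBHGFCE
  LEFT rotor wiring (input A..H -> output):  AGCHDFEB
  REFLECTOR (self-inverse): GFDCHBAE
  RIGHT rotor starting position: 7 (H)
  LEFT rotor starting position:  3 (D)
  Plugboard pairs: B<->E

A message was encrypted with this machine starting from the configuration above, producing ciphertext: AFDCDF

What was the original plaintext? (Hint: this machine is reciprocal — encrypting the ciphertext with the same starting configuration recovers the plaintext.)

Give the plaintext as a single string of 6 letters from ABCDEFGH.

Answer: HGHHBA

Derivation:
Char 1 ('A'): step: R->0, L->4 (L advanced); A->plug->A->R->A->L->H->refl->E->L'->E->R'->H->plug->H
Char 2 ('F'): step: R->1, L=4; F->plug->F->R->B->L->B->refl->F->L'->D->R'->G->plug->G
Char 3 ('D'): step: R->2, L=4; D->plug->D->R->D->L->F->refl->B->L'->B->R'->H->plug->H
Char 4 ('C'): step: R->3, L=4; C->plug->C->R->C->L->A->refl->G->L'->G->R'->H->plug->H
Char 5 ('D'): step: R->4, L=4; D->plug->D->R->A->L->H->refl->E->L'->E->R'->E->plug->B
Char 6 ('F'): step: R->5, L=4; F->plug->F->R->E->L->E->refl->H->L'->A->R'->A->plug->A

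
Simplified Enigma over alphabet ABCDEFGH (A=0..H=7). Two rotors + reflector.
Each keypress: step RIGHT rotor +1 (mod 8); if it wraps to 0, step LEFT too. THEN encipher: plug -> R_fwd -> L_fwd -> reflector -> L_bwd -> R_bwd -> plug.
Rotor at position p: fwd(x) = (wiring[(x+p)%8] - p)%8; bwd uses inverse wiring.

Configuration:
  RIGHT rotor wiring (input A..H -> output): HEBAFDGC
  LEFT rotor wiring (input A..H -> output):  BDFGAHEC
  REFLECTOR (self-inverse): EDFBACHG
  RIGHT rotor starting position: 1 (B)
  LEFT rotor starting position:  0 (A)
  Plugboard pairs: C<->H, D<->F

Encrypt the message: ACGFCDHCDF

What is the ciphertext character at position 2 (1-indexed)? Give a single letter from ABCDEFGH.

Char 1 ('A'): step: R->2, L=0; A->plug->A->R->H->L->C->refl->F->L'->C->R'->H->plug->C
Char 2 ('C'): step: R->3, L=0; C->plug->H->R->G->L->E->refl->A->L'->E->R'->F->plug->D

D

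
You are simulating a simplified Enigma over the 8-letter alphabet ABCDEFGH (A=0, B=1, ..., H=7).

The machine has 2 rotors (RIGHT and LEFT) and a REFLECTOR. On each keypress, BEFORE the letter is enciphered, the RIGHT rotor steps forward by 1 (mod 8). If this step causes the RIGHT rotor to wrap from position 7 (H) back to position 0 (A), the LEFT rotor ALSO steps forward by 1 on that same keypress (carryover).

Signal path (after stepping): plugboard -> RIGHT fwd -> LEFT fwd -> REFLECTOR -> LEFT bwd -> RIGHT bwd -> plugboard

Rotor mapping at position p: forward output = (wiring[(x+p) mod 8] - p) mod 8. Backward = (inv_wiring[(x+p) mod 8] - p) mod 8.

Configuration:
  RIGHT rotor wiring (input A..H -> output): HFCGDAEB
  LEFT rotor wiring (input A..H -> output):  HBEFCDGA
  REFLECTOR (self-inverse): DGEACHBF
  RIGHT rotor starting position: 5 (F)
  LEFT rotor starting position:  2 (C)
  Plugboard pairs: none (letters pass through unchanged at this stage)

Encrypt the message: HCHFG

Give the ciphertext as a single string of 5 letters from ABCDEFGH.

Char 1 ('H'): step: R->6, L=2; H->plug->H->R->C->L->A->refl->D->L'->B->R'->C->plug->C
Char 2 ('C'): step: R->7, L=2; C->plug->C->R->G->L->F->refl->H->L'->H->R'->E->plug->E
Char 3 ('H'): step: R->0, L->3 (L advanced); H->plug->H->R->B->L->H->refl->F->L'->E->R'->G->plug->G
Char 4 ('F'): step: R->1, L=3; F->plug->F->R->D->L->D->refl->A->L'->C->R'->D->plug->D
Char 5 ('G'): step: R->2, L=3; G->plug->G->R->F->L->E->refl->C->L'->A->R'->A->plug->A

Answer: CEGDA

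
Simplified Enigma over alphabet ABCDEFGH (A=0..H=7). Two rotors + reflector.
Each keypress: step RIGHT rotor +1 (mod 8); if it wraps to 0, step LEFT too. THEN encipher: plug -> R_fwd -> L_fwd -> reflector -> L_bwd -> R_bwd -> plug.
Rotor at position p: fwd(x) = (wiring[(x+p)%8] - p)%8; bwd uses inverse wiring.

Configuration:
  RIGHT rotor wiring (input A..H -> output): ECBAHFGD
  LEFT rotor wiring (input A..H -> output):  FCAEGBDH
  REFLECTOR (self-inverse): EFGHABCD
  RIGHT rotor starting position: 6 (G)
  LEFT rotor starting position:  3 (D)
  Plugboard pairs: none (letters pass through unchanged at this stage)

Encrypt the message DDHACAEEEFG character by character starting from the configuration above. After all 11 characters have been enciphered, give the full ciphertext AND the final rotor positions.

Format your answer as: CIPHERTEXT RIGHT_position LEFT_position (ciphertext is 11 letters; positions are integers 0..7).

Char 1 ('D'): step: R->7, L=3; D->plug->D->R->C->L->G->refl->C->L'->F->R'->B->plug->B
Char 2 ('D'): step: R->0, L->4 (L advanced); D->plug->D->R->A->L->C->refl->G->L'->F->R'->F->plug->F
Char 3 ('H'): step: R->1, L=4; H->plug->H->R->D->L->D->refl->H->L'->C->R'->G->plug->G
Char 4 ('A'): step: R->2, L=4; A->plug->A->R->H->L->A->refl->E->L'->G->R'->B->plug->B
Char 5 ('C'): step: R->3, L=4; C->plug->C->R->C->L->H->refl->D->L'->D->R'->D->plug->D
Char 6 ('A'): step: R->4, L=4; A->plug->A->R->D->L->D->refl->H->L'->C->R'->C->plug->C
Char 7 ('E'): step: R->5, L=4; E->plug->E->R->F->L->G->refl->C->L'->A->R'->A->plug->A
Char 8 ('E'): step: R->6, L=4; E->plug->E->R->D->L->D->refl->H->L'->C->R'->F->plug->F
Char 9 ('E'): step: R->7, L=4; E->plug->E->R->B->L->F->refl->B->L'->E->R'->A->plug->A
Char 10 ('F'): step: R->0, L->5 (L advanced); F->plug->F->R->F->L->D->refl->H->L'->G->R'->G->plug->G
Char 11 ('G'): step: R->1, L=5; G->plug->G->R->C->L->C->refl->G->L'->B->R'->A->plug->A
Final: ciphertext=BFGBDCAFAGA, RIGHT=1, LEFT=5

Answer: BFGBDCAFAGA 1 5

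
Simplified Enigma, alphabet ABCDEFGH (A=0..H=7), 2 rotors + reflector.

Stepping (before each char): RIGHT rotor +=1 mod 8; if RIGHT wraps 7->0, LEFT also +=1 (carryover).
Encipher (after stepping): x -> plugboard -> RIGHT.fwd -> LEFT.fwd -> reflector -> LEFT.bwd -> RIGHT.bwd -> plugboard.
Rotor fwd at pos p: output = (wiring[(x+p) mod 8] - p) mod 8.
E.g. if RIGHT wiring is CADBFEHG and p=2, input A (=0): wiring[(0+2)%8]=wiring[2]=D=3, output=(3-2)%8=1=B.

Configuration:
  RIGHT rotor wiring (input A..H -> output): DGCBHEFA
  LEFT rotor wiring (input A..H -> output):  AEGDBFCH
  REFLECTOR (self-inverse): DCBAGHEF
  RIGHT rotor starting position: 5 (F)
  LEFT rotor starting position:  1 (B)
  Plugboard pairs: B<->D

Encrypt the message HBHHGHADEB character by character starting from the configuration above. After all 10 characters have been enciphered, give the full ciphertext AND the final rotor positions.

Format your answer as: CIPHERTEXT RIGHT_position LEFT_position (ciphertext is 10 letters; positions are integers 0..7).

Char 1 ('H'): step: R->6, L=1; H->plug->H->R->G->L->G->refl->E->L'->E->R'->E->plug->E
Char 2 ('B'): step: R->7, L=1; B->plug->D->R->D->L->A->refl->D->L'->A->R'->F->plug->F
Char 3 ('H'): step: R->0, L->2 (L advanced); H->plug->H->R->A->L->E->refl->G->L'->G->R'->B->plug->D
Char 4 ('H'): step: R->1, L=2; H->plug->H->R->C->L->H->refl->F->L'->F->R'->A->plug->A
Char 5 ('G'): step: R->2, L=2; G->plug->G->R->B->L->B->refl->C->L'->H->R'->B->plug->D
Char 6 ('H'): step: R->3, L=2; H->plug->H->R->H->L->C->refl->B->L'->B->R'->C->plug->C
Char 7 ('A'): step: R->4, L=2; A->plug->A->R->D->L->D->refl->A->L'->E->R'->D->plug->B
Char 8 ('D'): step: R->5, L=2; D->plug->B->R->A->L->E->refl->G->L'->G->R'->D->plug->B
Char 9 ('E'): step: R->6, L=2; E->plug->E->R->E->L->A->refl->D->L'->D->R'->F->plug->F
Char 10 ('B'): step: R->7, L=2; B->plug->D->R->D->L->D->refl->A->L'->E->R'->B->plug->D
Final: ciphertext=EFDADCBBFD, RIGHT=7, LEFT=2

Answer: EFDADCBBFD 7 2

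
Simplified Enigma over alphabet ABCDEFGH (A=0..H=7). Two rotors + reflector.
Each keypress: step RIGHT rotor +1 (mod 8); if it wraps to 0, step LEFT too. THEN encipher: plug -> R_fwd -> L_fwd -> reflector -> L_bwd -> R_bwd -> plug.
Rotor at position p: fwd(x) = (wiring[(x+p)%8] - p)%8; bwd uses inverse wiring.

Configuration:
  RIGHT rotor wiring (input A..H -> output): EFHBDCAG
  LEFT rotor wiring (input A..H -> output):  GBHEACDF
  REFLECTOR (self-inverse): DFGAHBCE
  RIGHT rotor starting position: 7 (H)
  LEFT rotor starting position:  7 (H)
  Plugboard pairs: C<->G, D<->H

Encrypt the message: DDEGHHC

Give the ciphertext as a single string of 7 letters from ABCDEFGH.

Answer: AHFFCGB

Derivation:
Char 1 ('D'): step: R->0, L->0 (L advanced); D->plug->H->R->G->L->D->refl->A->L'->E->R'->A->plug->A
Char 2 ('D'): step: R->1, L=0; D->plug->H->R->D->L->E->refl->H->L'->C->R'->D->plug->H
Char 3 ('E'): step: R->2, L=0; E->plug->E->R->G->L->D->refl->A->L'->E->R'->F->plug->F
Char 4 ('G'): step: R->3, L=0; G->plug->C->R->H->L->F->refl->B->L'->B->R'->F->plug->F
Char 5 ('H'): step: R->4, L=0; H->plug->D->R->C->L->H->refl->E->L'->D->R'->G->plug->C
Char 6 ('H'): step: R->5, L=0; H->plug->D->R->H->L->F->refl->B->L'->B->R'->C->plug->G
Char 7 ('C'): step: R->6, L=0; C->plug->G->R->F->L->C->refl->G->L'->A->R'->B->plug->B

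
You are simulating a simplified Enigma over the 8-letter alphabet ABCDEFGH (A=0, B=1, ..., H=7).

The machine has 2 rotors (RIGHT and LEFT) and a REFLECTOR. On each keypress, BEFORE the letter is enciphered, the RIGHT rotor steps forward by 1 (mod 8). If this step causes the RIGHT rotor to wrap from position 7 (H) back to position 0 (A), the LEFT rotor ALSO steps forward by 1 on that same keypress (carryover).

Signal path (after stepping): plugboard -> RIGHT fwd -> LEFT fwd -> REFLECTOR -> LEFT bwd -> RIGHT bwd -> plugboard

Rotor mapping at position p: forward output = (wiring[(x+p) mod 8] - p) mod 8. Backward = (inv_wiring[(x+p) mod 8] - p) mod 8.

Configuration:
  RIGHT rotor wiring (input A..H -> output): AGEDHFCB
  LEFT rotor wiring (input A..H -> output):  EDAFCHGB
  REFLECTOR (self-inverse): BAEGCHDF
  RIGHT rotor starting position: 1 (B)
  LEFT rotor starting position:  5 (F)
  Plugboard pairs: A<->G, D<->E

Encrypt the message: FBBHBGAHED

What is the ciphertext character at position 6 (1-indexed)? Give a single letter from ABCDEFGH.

Char 1 ('F'): step: R->2, L=5; F->plug->F->R->H->L->F->refl->H->L'->D->R'->D->plug->E
Char 2 ('B'): step: R->3, L=5; B->plug->B->R->E->L->G->refl->D->L'->F->R'->F->plug->F
Char 3 ('B'): step: R->4, L=5; B->plug->B->R->B->L->B->refl->A->L'->G->R'->C->plug->C
Char 4 ('H'): step: R->5, L=5; H->plug->H->R->C->L->E->refl->C->L'->A->R'->A->plug->G
Char 5 ('B'): step: R->6, L=5; B->plug->B->R->D->L->H->refl->F->L'->H->R'->H->plug->H
Char 6 ('G'): step: R->7, L=5; G->plug->A->R->C->L->E->refl->C->L'->A->R'->F->plug->F

F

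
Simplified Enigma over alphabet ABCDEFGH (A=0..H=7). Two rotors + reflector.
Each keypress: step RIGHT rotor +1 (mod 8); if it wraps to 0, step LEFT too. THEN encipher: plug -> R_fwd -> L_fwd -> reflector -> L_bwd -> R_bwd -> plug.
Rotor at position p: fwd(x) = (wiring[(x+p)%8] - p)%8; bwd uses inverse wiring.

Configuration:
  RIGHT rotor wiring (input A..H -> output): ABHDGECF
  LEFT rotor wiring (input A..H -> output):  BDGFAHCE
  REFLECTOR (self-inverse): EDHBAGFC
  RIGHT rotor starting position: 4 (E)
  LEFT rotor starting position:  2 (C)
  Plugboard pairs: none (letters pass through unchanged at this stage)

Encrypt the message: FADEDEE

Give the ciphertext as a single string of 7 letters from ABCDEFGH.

Answer: DGEGFFG

Derivation:
Char 1 ('F'): step: R->5, L=2; F->plug->F->R->C->L->G->refl->F->L'->D->R'->D->plug->D
Char 2 ('A'): step: R->6, L=2; A->plug->A->R->E->L->A->refl->E->L'->A->R'->G->plug->G
Char 3 ('D'): step: R->7, L=2; D->plug->D->R->A->L->E->refl->A->L'->E->R'->E->plug->E
Char 4 ('E'): step: R->0, L->3 (L advanced); E->plug->E->R->G->L->A->refl->E->L'->C->R'->G->plug->G
Char 5 ('D'): step: R->1, L=3; D->plug->D->R->F->L->G->refl->F->L'->B->R'->F->plug->F
Char 6 ('E'): step: R->2, L=3; E->plug->E->R->A->L->C->refl->H->L'->D->R'->F->plug->F
Char 7 ('E'): step: R->3, L=3; E->plug->E->R->C->L->E->refl->A->L'->G->R'->G->plug->G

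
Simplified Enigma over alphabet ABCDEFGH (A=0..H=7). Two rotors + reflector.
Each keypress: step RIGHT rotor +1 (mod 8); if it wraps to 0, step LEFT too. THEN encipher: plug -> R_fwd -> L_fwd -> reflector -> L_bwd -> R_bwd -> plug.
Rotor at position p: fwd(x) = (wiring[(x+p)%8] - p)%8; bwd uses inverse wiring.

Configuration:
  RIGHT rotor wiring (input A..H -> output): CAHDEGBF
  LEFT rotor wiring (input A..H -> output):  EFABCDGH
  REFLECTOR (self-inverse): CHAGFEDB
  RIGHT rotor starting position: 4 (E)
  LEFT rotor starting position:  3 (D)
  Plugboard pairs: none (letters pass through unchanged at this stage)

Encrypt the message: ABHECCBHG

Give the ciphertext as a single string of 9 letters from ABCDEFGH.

Answer: DCAAGDGEH

Derivation:
Char 1 ('A'): step: R->5, L=3; A->plug->A->R->B->L->H->refl->B->L'->F->R'->D->plug->D
Char 2 ('B'): step: R->6, L=3; B->plug->B->R->H->L->F->refl->E->L'->E->R'->C->plug->C
Char 3 ('H'): step: R->7, L=3; H->plug->H->R->C->L->A->refl->C->L'->G->R'->A->plug->A
Char 4 ('E'): step: R->0, L->4 (L advanced); E->plug->E->R->E->L->A->refl->C->L'->C->R'->A->plug->A
Char 5 ('C'): step: R->1, L=4; C->plug->C->R->C->L->C->refl->A->L'->E->R'->G->plug->G
Char 6 ('C'): step: R->2, L=4; C->plug->C->R->C->L->C->refl->A->L'->E->R'->D->plug->D
Char 7 ('B'): step: R->3, L=4; B->plug->B->R->B->L->H->refl->B->L'->F->R'->G->plug->G
Char 8 ('H'): step: R->4, L=4; H->plug->H->R->H->L->F->refl->E->L'->G->R'->E->plug->E
Char 9 ('G'): step: R->5, L=4; G->plug->G->R->G->L->E->refl->F->L'->H->R'->H->plug->H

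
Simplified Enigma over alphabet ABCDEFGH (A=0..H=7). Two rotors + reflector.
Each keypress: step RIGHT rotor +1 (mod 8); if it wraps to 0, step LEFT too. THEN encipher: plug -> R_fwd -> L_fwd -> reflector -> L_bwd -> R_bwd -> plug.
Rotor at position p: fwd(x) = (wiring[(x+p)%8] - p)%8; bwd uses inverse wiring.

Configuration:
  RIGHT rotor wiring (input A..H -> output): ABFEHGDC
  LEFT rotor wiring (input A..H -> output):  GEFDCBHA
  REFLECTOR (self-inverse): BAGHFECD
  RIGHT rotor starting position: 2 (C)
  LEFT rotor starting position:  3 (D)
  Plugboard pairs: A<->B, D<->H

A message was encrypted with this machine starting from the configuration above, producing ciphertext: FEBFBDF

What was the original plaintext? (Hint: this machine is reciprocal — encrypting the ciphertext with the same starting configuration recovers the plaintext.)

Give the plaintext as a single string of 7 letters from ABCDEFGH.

Char 1 ('F'): step: R->3, L=3; F->plug->F->R->F->L->D->refl->H->L'->B->R'->A->plug->B
Char 2 ('E'): step: R->4, L=3; E->plug->E->R->E->L->F->refl->E->L'->D->R'->A->plug->B
Char 3 ('B'): step: R->5, L=3; B->plug->A->R->B->L->H->refl->D->L'->F->R'->C->plug->C
Char 4 ('F'): step: R->6, L=3; F->plug->F->R->G->L->B->refl->A->L'->A->R'->H->plug->D
Char 5 ('B'): step: R->7, L=3; B->plug->A->R->D->L->E->refl->F->L'->E->R'->H->plug->D
Char 6 ('D'): step: R->0, L->4 (L advanced); D->plug->H->R->C->L->D->refl->H->L'->H->R'->E->plug->E
Char 7 ('F'): step: R->1, L=4; F->plug->F->R->C->L->D->refl->H->L'->H->R'->H->plug->D

Answer: BBCDDED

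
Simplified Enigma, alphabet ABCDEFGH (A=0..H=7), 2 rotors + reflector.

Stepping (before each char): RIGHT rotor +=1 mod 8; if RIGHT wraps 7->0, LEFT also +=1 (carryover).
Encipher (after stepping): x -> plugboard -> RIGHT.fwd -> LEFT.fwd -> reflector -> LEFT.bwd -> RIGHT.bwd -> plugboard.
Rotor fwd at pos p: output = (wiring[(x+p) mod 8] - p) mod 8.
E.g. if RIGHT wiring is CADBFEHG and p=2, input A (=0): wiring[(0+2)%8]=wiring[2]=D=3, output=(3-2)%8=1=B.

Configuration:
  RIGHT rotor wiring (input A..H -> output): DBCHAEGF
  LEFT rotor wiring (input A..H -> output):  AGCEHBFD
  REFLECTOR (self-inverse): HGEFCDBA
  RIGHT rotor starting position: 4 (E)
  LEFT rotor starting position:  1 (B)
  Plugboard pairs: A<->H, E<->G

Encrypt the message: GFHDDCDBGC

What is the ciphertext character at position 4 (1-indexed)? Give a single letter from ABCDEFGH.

Char 1 ('G'): step: R->5, L=1; G->plug->E->R->E->L->A->refl->H->L'->H->R'->A->plug->H
Char 2 ('F'): step: R->6, L=1; F->plug->F->R->B->L->B->refl->G->L'->D->R'->D->plug->D
Char 3 ('H'): step: R->7, L=1; H->plug->A->R->G->L->C->refl->E->L'->F->R'->G->plug->E
Char 4 ('D'): step: R->0, L->2 (L advanced); D->plug->D->R->H->L->E->refl->C->L'->B->R'->B->plug->B

B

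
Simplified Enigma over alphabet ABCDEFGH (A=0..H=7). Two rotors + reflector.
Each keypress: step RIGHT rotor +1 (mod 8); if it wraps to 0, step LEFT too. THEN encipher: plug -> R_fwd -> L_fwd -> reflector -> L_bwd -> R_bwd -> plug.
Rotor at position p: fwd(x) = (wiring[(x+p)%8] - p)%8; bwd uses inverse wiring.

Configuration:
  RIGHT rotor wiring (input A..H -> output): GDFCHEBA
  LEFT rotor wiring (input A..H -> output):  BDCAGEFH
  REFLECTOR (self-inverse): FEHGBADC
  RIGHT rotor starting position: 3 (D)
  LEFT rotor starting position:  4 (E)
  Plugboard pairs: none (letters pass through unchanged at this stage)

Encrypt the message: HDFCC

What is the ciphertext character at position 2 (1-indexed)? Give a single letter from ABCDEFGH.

Char 1 ('H'): step: R->4, L=4; H->plug->H->R->G->L->G->refl->D->L'->D->R'->A->plug->A
Char 2 ('D'): step: R->5, L=4; D->plug->D->R->B->L->A->refl->F->L'->E->R'->B->plug->B

B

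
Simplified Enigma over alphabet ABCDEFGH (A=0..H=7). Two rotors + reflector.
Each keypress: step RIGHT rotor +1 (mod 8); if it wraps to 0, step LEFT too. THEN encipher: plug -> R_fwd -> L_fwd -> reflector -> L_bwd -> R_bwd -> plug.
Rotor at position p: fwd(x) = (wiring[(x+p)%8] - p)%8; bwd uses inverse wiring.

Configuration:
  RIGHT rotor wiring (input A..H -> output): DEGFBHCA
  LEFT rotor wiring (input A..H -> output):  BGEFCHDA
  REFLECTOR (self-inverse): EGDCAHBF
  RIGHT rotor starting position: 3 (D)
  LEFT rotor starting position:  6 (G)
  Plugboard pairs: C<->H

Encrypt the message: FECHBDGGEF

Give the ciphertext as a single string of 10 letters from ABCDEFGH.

Answer: ACBGCHDEHB

Derivation:
Char 1 ('F'): step: R->4, L=6; F->plug->F->R->A->L->F->refl->H->L'->F->R'->A->plug->A
Char 2 ('E'): step: R->5, L=6; E->plug->E->R->H->L->B->refl->G->L'->E->R'->H->plug->C
Char 3 ('C'): step: R->6, L=6; C->plug->H->R->B->L->C->refl->D->L'->C->R'->B->plug->B
Char 4 ('H'): step: R->7, L=6; H->plug->C->R->F->L->H->refl->F->L'->A->R'->G->plug->G
Char 5 ('B'): step: R->0, L->7 (L advanced); B->plug->B->R->E->L->G->refl->B->L'->A->R'->H->plug->C
Char 6 ('D'): step: R->1, L=7; D->plug->D->R->A->L->B->refl->G->L'->E->R'->C->plug->H
Char 7 ('G'): step: R->2, L=7; G->plug->G->R->B->L->C->refl->D->L'->F->R'->D->plug->D
Char 8 ('G'): step: R->3, L=7; G->plug->G->R->B->L->C->refl->D->L'->F->R'->E->plug->E
Char 9 ('E'): step: R->4, L=7; E->plug->E->R->H->L->E->refl->A->L'->G->R'->C->plug->H
Char 10 ('F'): step: R->5, L=7; F->plug->F->R->B->L->C->refl->D->L'->F->R'->B->plug->B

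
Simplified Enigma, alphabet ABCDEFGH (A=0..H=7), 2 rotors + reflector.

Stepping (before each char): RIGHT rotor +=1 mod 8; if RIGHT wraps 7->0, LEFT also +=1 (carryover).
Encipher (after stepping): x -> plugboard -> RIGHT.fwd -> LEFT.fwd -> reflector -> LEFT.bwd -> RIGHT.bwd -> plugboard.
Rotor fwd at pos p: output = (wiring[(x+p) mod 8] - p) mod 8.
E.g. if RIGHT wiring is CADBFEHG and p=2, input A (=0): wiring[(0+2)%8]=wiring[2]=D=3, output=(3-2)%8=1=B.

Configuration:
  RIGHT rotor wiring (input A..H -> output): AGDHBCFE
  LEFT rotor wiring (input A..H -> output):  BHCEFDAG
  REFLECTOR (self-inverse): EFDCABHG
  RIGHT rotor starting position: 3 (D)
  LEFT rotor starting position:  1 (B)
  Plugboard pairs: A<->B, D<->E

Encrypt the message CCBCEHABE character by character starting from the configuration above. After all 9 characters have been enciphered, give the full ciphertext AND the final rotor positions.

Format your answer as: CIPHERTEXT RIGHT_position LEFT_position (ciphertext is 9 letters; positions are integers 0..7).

Char 1 ('C'): step: R->4, L=1; C->plug->C->R->B->L->B->refl->F->L'->G->R'->B->plug->A
Char 2 ('C'): step: R->5, L=1; C->plug->C->R->H->L->A->refl->E->L'->D->R'->D->plug->E
Char 3 ('B'): step: R->6, L=1; B->plug->A->R->H->L->A->refl->E->L'->D->R'->G->plug->G
Char 4 ('C'): step: R->7, L=1; C->plug->C->R->H->L->A->refl->E->L'->D->R'->G->plug->G
Char 5 ('E'): step: R->0, L->2 (L advanced); E->plug->D->R->H->L->F->refl->B->L'->D->R'->C->plug->C
Char 6 ('H'): step: R->1, L=2; H->plug->H->R->H->L->F->refl->B->L'->D->R'->G->plug->G
Char 7 ('A'): step: R->2, L=2; A->plug->B->R->F->L->E->refl->A->L'->A->R'->D->plug->E
Char 8 ('B'): step: R->3, L=2; B->plug->A->R->E->L->G->refl->H->L'->G->R'->B->plug->A
Char 9 ('E'): step: R->4, L=2; E->plug->D->R->A->L->A->refl->E->L'->F->R'->A->plug->B
Final: ciphertext=AEGGCGEAB, RIGHT=4, LEFT=2

Answer: AEGGCGEAB 4 2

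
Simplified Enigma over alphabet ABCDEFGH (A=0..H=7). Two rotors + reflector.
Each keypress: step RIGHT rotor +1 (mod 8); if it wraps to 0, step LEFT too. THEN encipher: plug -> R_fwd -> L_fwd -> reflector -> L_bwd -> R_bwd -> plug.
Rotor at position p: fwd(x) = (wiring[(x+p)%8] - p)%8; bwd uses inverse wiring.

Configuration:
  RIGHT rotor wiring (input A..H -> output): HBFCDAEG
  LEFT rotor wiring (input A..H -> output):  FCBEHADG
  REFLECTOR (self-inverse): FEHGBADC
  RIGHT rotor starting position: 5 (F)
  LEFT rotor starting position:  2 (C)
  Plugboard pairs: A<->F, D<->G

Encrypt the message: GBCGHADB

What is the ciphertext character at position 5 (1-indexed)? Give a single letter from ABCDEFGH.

Char 1 ('G'): step: R->6, L=2; G->plug->D->R->D->L->G->refl->D->L'->G->R'->A->plug->F
Char 2 ('B'): step: R->7, L=2; B->plug->B->R->A->L->H->refl->C->L'->B->R'->G->plug->D
Char 3 ('C'): step: R->0, L->3 (L advanced); C->plug->C->R->F->L->C->refl->H->L'->G->R'->H->plug->H
Char 4 ('G'): step: R->1, L=3; G->plug->D->R->C->L->F->refl->A->L'->D->R'->F->plug->A
Char 5 ('H'): step: R->2, L=3; H->plug->H->R->H->L->G->refl->D->L'->E->R'->F->plug->A

A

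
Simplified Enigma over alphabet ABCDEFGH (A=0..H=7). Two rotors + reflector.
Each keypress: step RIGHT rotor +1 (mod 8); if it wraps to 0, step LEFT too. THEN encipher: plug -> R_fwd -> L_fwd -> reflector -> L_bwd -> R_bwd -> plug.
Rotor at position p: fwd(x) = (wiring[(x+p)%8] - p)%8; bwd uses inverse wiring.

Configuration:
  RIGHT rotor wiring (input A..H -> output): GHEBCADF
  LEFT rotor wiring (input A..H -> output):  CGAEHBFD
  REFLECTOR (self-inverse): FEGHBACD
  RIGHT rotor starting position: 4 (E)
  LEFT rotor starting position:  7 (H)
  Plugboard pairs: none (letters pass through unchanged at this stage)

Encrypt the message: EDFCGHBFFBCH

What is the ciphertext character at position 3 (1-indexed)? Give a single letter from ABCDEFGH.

Char 1 ('E'): step: R->5, L=7; E->plug->E->R->C->L->H->refl->D->L'->B->R'->D->plug->D
Char 2 ('D'): step: R->6, L=7; D->plug->D->R->B->L->D->refl->H->L'->C->R'->H->plug->H
Char 3 ('F'): step: R->7, L=7; F->plug->F->R->D->L->B->refl->E->L'->A->R'->C->plug->C

C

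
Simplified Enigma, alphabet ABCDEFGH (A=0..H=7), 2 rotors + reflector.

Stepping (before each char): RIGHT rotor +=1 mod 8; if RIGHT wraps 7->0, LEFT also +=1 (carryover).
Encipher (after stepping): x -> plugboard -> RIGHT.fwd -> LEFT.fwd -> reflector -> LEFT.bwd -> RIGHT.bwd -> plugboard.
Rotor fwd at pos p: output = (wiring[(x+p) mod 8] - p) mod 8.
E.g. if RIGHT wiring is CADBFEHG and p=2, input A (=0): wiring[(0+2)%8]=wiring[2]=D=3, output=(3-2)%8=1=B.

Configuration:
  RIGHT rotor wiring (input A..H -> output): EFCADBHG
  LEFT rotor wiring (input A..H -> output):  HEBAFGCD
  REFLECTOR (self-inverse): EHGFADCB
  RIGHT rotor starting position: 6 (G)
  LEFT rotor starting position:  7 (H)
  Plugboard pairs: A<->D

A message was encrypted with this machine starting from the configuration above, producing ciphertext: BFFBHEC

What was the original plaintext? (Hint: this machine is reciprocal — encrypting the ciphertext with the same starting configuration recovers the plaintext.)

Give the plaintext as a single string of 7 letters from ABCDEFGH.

Char 1 ('B'): step: R->7, L=7; B->plug->B->R->F->L->G->refl->C->L'->D->R'->D->plug->A
Char 2 ('F'): step: R->0, L->0 (L advanced); F->plug->F->R->B->L->E->refl->A->L'->D->R'->E->plug->E
Char 3 ('F'): step: R->1, L=0; F->plug->F->R->G->L->C->refl->G->L'->F->R'->G->plug->G
Char 4 ('B'): step: R->2, L=0; B->plug->B->R->G->L->C->refl->G->L'->F->R'->E->plug->E
Char 5 ('H'): step: R->3, L=0; H->plug->H->R->H->L->D->refl->F->L'->E->R'->D->plug->A
Char 6 ('E'): step: R->4, L=0; E->plug->E->R->A->L->H->refl->B->L'->C->R'->D->plug->A
Char 7 ('C'): step: R->5, L=0; C->plug->C->R->B->L->E->refl->A->L'->D->R'->G->plug->G

Answer: AEGEAAG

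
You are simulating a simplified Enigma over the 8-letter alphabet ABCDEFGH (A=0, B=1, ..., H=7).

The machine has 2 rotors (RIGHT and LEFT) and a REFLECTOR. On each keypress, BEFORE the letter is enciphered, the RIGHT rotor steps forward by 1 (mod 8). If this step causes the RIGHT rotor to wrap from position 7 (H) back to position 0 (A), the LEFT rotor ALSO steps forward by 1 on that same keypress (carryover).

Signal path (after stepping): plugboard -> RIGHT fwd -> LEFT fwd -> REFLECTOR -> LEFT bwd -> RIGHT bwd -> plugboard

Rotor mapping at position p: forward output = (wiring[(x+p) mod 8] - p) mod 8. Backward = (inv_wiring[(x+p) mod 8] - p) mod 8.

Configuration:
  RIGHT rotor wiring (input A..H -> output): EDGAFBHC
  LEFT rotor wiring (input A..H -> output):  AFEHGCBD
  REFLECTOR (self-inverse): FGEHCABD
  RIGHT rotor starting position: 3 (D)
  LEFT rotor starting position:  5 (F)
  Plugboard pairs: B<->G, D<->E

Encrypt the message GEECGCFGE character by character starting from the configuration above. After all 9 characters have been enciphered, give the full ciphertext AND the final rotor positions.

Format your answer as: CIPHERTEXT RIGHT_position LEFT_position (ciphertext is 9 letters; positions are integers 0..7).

Char 1 ('G'): step: R->4, L=5; G->plug->B->R->F->L->H->refl->D->L'->D->R'->C->plug->C
Char 2 ('E'): step: R->5, L=5; E->plug->D->R->H->L->B->refl->G->L'->C->R'->B->plug->G
Char 3 ('E'): step: R->6, L=5; E->plug->D->R->F->L->H->refl->D->L'->D->R'->H->plug->H
Char 4 ('C'): step: R->7, L=5; C->plug->C->R->E->L->A->refl->F->L'->A->R'->H->plug->H
Char 5 ('G'): step: R->0, L->6 (L advanced); G->plug->B->R->D->L->H->refl->D->L'->A->R'->D->plug->E
Char 6 ('C'): step: R->1, L=6; C->plug->C->R->H->L->E->refl->C->L'->C->R'->A->plug->A
Char 7 ('F'): step: R->2, L=6; F->plug->F->R->A->L->D->refl->H->L'->D->R'->C->plug->C
Char 8 ('G'): step: R->3, L=6; G->plug->B->R->C->L->C->refl->E->L'->H->R'->E->plug->D
Char 9 ('E'): step: R->4, L=6; E->plug->D->R->G->L->A->refl->F->L'->B->R'->A->plug->A
Final: ciphertext=CGHHEACDA, RIGHT=4, LEFT=6

Answer: CGHHEACDA 4 6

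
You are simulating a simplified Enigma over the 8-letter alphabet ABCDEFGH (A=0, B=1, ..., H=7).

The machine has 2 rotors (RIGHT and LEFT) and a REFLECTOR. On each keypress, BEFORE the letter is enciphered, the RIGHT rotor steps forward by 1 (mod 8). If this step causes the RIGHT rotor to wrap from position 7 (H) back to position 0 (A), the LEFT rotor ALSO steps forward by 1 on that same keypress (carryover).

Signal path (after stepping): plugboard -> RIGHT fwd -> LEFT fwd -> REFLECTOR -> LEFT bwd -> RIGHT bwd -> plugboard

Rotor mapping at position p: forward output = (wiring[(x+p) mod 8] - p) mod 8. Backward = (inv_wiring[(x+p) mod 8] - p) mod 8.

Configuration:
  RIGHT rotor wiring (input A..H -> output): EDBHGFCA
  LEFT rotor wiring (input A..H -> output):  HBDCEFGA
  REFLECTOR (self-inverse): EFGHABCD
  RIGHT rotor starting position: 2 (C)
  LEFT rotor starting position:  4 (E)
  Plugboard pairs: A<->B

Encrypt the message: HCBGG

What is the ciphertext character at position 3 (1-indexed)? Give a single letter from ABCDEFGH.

Char 1 ('H'): step: R->3, L=4; H->plug->H->R->G->L->H->refl->D->L'->E->R'->A->plug->B
Char 2 ('C'): step: R->4, L=4; C->plug->C->R->G->L->H->refl->D->L'->E->R'->D->plug->D
Char 3 ('B'): step: R->5, L=4; B->plug->A->R->A->L->A->refl->E->L'->D->R'->C->plug->C

C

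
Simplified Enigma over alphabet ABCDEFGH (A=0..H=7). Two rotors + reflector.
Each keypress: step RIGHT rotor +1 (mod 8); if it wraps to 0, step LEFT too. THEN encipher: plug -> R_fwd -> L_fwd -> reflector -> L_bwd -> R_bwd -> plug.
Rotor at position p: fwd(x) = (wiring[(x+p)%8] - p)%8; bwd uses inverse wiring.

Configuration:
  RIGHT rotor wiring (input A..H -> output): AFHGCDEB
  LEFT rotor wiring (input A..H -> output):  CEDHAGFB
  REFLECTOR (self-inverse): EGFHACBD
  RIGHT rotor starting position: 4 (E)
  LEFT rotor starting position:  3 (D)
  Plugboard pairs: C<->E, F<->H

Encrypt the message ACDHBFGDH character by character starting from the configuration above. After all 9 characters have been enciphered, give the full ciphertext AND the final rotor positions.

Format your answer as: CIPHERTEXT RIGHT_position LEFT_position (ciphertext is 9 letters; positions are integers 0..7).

Char 1 ('A'): step: R->5, L=3; A->plug->A->R->G->L->B->refl->G->L'->E->R'->C->plug->E
Char 2 ('C'): step: R->6, L=3; C->plug->E->R->B->L->F->refl->C->L'->D->R'->B->plug->B
Char 3 ('D'): step: R->7, L=3; D->plug->D->R->A->L->E->refl->A->L'->H->R'->E->plug->C
Char 4 ('H'): step: R->0, L->4 (L advanced); H->plug->F->R->D->L->F->refl->C->L'->B->R'->H->plug->F
Char 5 ('B'): step: R->1, L=4; B->plug->B->R->G->L->H->refl->D->L'->H->R'->H->plug->F
Char 6 ('F'): step: R->2, L=4; F->plug->H->R->D->L->F->refl->C->L'->B->R'->D->plug->D
Char 7 ('G'): step: R->3, L=4; G->plug->G->R->C->L->B->refl->G->L'->E->R'->H->plug->F
Char 8 ('D'): step: R->4, L=4; D->plug->D->R->F->L->A->refl->E->L'->A->R'->C->plug->E
Char 9 ('H'): step: R->5, L=4; H->plug->F->R->C->L->B->refl->G->L'->E->R'->C->plug->E
Final: ciphertext=EBCFFDFEE, RIGHT=5, LEFT=4

Answer: EBCFFDFEE 5 4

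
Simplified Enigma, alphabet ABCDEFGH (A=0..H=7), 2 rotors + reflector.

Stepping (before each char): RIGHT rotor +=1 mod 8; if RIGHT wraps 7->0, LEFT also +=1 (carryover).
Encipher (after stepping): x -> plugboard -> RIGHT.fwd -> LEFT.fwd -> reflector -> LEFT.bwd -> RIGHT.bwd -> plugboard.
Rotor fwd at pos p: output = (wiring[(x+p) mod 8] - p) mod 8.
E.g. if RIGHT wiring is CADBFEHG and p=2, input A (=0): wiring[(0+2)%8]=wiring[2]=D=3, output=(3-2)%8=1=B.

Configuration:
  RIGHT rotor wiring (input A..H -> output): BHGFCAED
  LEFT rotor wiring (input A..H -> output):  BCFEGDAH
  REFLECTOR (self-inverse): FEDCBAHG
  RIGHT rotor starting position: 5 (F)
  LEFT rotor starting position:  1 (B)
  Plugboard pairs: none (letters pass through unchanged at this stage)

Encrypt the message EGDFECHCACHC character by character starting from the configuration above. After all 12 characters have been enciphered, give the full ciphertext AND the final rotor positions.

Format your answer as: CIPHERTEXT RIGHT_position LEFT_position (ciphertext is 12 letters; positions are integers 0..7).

Char 1 ('E'): step: R->6, L=1; E->plug->E->R->A->L->B->refl->E->L'->B->R'->D->plug->D
Char 2 ('G'): step: R->7, L=1; G->plug->G->R->B->L->E->refl->B->L'->A->R'->C->plug->C
Char 3 ('D'): step: R->0, L->2 (L advanced); D->plug->D->R->F->L->F->refl->A->L'->H->R'->B->plug->B
Char 4 ('F'): step: R->1, L=2; F->plug->F->R->D->L->B->refl->E->L'->C->R'->G->plug->G
Char 5 ('E'): step: R->2, L=2; E->plug->E->R->C->L->E->refl->B->L'->D->R'->B->plug->B
Char 6 ('C'): step: R->3, L=2; C->plug->C->R->F->L->F->refl->A->L'->H->R'->B->plug->B
Char 7 ('H'): step: R->4, L=2; H->plug->H->R->B->L->C->refl->D->L'->A->R'->C->plug->C
Char 8 ('C'): step: R->5, L=2; C->plug->C->R->G->L->H->refl->G->L'->E->R'->D->plug->D
Char 9 ('A'): step: R->6, L=2; A->plug->A->R->G->L->H->refl->G->L'->E->R'->G->plug->G
Char 10 ('C'): step: R->7, L=2; C->plug->C->R->A->L->D->refl->C->L'->B->R'->G->plug->G
Char 11 ('H'): step: R->0, L->3 (L advanced); H->plug->H->R->D->L->F->refl->A->L'->C->R'->E->plug->E
Char 12 ('C'): step: R->1, L=3; C->plug->C->R->E->L->E->refl->B->L'->A->R'->H->plug->H
Final: ciphertext=DCBGBBCDGGEH, RIGHT=1, LEFT=3

Answer: DCBGBBCDGGEH 1 3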